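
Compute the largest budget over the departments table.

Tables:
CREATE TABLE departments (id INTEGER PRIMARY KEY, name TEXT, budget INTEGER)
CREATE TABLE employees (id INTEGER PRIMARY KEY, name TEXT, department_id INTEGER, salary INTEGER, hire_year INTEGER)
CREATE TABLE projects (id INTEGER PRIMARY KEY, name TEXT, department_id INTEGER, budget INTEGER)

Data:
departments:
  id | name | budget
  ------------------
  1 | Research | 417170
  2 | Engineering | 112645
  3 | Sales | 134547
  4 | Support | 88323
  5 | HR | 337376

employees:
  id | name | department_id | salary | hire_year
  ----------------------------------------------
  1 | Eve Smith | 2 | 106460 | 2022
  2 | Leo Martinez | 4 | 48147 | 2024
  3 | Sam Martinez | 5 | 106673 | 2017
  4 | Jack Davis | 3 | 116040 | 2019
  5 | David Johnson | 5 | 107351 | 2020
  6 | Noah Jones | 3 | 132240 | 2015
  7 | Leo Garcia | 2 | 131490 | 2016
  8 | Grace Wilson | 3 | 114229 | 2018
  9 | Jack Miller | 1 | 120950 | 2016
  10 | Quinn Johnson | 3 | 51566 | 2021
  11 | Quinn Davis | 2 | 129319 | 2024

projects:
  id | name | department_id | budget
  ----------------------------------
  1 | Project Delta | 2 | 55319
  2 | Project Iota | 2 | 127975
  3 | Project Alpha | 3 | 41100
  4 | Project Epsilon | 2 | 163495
SELECT MAX(budget) FROM departments

Execution result:
417170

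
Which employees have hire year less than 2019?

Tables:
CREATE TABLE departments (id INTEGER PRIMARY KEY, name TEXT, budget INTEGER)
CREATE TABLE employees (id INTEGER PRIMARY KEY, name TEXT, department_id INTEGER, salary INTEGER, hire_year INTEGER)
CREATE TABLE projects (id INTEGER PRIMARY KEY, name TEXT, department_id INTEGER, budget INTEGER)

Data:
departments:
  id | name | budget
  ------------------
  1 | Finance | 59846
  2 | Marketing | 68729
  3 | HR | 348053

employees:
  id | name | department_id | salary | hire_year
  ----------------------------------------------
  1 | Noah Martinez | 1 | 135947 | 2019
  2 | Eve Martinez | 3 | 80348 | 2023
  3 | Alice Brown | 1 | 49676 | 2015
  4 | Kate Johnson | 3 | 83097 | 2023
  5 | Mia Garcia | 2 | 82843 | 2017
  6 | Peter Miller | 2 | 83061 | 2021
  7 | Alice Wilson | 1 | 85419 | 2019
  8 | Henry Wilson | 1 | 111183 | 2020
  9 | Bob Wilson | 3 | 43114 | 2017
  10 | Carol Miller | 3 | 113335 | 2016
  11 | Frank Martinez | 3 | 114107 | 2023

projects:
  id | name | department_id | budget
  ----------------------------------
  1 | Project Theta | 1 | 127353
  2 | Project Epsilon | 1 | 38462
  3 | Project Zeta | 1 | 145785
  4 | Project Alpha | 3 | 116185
SELECT name, hire_year FROM employees WHERE hire_year < 2019

Execution result:
name | hire_year
Alice Brown | 2015
Mia Garcia | 2017
Bob Wilson | 2017
Carol Miller | 2016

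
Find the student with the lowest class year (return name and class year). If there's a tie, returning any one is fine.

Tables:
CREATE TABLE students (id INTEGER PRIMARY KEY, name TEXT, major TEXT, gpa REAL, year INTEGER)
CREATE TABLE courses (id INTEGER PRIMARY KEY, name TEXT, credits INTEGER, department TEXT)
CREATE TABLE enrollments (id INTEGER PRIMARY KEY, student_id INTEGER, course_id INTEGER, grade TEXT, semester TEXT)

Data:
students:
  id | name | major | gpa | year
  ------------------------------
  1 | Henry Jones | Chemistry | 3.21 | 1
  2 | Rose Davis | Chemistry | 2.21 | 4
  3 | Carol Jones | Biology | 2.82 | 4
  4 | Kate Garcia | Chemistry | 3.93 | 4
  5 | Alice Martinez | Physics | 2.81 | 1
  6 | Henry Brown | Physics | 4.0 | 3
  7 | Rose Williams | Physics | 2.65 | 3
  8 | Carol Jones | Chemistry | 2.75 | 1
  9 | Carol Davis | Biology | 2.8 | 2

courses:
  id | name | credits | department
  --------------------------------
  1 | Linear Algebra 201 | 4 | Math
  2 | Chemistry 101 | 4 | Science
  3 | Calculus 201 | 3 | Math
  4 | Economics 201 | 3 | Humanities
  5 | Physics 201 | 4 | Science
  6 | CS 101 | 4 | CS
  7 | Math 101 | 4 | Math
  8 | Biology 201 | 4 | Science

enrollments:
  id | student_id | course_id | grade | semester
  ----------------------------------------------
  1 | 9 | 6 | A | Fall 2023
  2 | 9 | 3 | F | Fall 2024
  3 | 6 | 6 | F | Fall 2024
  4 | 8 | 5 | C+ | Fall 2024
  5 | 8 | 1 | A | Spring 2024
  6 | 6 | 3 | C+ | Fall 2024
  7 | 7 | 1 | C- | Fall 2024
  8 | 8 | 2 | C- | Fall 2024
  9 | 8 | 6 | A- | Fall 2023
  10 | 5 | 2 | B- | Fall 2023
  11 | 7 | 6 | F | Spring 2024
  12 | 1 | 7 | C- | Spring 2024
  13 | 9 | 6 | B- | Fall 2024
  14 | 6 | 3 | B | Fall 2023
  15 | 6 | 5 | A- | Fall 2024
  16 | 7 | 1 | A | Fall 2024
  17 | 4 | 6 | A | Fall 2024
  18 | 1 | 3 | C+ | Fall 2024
SELECT name, year FROM students ORDER BY year ASC LIMIT 1

Execution result:
name | year
Henry Jones | 1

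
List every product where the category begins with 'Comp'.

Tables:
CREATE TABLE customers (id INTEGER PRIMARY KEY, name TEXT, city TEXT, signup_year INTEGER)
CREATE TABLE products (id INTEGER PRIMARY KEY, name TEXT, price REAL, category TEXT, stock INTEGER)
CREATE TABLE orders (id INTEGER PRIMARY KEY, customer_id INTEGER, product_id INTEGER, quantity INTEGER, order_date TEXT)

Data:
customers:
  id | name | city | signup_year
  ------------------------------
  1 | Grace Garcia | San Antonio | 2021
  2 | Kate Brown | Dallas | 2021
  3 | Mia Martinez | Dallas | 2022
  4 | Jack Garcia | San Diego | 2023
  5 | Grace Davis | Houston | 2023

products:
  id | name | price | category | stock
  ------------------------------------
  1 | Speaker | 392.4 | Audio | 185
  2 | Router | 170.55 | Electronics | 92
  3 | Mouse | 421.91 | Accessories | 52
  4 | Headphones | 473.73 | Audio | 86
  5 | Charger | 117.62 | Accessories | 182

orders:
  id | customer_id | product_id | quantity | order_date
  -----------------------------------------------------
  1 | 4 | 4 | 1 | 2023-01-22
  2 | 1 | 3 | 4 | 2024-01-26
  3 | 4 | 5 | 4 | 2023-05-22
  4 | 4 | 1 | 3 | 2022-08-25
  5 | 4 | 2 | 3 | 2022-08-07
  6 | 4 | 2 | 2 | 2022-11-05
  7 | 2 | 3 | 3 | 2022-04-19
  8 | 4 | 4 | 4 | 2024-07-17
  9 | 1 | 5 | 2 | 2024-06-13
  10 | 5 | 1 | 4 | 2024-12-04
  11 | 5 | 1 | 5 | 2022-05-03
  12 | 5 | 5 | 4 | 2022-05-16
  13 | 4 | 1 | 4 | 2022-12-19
SELECT name, category FROM products WHERE category LIKE 'Comp%'

Execution result:
(no rows)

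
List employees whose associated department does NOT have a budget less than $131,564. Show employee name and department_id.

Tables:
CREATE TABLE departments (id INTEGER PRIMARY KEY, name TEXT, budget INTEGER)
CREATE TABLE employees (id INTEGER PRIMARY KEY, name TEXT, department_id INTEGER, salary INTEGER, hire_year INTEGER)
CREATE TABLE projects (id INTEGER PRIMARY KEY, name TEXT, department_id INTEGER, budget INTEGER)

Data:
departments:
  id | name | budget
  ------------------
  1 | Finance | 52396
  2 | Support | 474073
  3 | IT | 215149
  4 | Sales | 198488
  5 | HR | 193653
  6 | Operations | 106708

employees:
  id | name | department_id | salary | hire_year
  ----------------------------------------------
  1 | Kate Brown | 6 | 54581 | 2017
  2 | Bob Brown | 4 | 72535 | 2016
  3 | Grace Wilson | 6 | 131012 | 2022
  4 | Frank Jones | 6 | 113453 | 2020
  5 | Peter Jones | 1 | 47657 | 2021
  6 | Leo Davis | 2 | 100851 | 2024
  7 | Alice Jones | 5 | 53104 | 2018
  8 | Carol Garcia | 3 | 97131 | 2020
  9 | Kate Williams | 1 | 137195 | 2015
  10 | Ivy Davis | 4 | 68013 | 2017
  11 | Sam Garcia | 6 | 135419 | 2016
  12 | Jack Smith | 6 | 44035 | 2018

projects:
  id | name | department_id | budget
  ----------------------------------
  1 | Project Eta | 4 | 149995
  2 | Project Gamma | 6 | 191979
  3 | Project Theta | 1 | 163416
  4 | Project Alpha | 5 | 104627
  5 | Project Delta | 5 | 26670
SELECT name, department_id FROM employees WHERE department_id NOT IN (SELECT id FROM departments WHERE budget < 131564)

Execution result:
name | department_id
Bob Brown | 4
Leo Davis | 2
Alice Jones | 5
Carol Garcia | 3
Ivy Davis | 4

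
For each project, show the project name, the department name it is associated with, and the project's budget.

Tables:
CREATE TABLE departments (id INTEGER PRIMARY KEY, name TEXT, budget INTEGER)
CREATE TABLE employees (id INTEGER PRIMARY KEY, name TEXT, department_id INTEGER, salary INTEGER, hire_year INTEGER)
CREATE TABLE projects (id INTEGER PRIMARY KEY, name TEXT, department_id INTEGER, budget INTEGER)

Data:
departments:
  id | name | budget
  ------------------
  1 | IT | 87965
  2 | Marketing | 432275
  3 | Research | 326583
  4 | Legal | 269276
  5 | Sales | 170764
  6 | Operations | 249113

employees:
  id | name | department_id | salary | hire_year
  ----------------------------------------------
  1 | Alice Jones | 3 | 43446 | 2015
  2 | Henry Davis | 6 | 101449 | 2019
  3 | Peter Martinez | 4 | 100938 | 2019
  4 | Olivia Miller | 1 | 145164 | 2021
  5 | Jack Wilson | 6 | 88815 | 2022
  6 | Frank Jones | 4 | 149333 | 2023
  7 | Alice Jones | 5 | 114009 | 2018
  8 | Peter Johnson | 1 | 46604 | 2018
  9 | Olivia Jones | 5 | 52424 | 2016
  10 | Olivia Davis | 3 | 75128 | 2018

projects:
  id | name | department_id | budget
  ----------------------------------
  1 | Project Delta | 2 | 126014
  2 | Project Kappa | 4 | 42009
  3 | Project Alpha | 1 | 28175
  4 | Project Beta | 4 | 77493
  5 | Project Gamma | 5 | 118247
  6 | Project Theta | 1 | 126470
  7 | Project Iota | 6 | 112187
SELECT c.name, p.name AS department, c.budget FROM projects c JOIN departments p ON c.department_id = p.id

Execution result:
name | department | budget
Project Delta | Marketing | 126014
Project Kappa | Legal | 42009
Project Alpha | IT | 28175
Project Beta | Legal | 77493
Project Gamma | Sales | 118247
Project Theta | IT | 126470
Project Iota | Operations | 112187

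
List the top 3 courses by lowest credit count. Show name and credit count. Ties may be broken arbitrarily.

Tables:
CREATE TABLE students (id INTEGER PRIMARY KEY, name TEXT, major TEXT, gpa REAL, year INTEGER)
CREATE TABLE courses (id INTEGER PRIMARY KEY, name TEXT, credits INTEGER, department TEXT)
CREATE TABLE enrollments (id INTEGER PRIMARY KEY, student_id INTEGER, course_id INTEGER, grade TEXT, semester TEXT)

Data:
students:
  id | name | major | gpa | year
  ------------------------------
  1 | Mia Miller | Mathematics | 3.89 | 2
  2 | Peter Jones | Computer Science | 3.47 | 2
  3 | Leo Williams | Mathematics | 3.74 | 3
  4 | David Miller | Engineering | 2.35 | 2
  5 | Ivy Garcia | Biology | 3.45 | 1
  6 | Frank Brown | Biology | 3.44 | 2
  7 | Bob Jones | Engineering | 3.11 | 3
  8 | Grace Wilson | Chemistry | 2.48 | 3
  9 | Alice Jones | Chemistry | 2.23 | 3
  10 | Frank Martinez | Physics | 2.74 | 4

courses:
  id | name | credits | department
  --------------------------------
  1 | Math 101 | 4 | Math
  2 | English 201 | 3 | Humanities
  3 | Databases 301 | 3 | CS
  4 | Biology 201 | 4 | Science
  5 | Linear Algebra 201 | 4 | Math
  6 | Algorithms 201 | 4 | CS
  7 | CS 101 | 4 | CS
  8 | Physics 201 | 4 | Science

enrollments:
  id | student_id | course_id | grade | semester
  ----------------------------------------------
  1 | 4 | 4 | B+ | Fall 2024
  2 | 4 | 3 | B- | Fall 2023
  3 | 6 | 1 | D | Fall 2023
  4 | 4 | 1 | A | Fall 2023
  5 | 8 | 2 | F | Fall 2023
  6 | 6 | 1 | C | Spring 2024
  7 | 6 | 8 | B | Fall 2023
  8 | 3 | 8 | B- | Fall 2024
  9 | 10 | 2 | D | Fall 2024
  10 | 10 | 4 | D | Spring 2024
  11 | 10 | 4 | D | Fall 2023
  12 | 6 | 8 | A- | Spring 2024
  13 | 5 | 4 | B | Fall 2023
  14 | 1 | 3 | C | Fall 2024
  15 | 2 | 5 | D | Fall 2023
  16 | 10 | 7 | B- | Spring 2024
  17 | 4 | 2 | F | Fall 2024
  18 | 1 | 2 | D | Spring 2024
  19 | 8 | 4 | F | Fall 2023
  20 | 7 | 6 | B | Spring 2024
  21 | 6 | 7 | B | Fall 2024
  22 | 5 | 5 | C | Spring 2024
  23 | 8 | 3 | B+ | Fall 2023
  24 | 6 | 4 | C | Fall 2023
SELECT name, credits FROM courses ORDER BY credits ASC LIMIT 3

Execution result:
name | credits
English 201 | 3
Databases 301 | 3
Math 101 | 4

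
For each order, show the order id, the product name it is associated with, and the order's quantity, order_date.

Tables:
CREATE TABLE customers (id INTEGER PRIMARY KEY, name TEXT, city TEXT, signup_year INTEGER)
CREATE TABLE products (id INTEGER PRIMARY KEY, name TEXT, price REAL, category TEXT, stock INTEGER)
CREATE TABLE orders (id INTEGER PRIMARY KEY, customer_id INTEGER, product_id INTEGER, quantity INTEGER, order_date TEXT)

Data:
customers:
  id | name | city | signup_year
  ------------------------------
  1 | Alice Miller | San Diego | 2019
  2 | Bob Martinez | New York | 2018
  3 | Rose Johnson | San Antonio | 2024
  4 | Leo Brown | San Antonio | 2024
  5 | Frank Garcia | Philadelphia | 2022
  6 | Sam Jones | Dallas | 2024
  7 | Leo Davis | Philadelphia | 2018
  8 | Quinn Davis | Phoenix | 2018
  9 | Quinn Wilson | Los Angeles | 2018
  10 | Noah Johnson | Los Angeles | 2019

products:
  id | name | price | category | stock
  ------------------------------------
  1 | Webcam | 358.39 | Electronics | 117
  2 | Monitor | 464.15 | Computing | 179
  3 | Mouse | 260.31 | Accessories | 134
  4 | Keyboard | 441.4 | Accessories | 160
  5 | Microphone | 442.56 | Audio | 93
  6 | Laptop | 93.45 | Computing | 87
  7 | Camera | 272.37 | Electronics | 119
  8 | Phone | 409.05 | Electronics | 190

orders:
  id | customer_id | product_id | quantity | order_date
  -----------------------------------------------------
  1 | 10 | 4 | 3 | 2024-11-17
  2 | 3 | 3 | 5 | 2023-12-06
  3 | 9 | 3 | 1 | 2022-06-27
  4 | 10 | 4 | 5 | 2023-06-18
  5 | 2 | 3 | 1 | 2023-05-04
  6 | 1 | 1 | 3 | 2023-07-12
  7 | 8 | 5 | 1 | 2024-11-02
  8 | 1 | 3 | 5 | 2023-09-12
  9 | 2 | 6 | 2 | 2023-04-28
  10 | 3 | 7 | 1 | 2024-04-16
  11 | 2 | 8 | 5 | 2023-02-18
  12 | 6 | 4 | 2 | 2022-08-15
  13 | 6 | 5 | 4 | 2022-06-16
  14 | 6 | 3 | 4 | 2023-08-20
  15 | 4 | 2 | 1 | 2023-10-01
SELECT c.id, p.name AS product, c.quantity, c.order_date FROM orders c JOIN products p ON c.product_id = p.id

Execution result:
id | product | quantity | order_date
1 | Keyboard | 3 | 2024-11-17
2 | Mouse | 5 | 2023-12-06
3 | Mouse | 1 | 2022-06-27
4 | Keyboard | 5 | 2023-06-18
5 | Mouse | 1 | 2023-05-04
6 | Webcam | 3 | 2023-07-12
7 | Microphone | 1 | 2024-11-02
8 | Mouse | 5 | 2023-09-12
9 | Laptop | 2 | 2023-04-28
10 | Camera | 1 | 2024-04-16
11 | Phone | 5 | 2023-02-18
12 | Keyboard | 2 | 2022-08-15
13 | Microphone | 4 | 2022-06-16
14 | Mouse | 4 | 2023-08-20
15 | Monitor | 1 | 2023-10-01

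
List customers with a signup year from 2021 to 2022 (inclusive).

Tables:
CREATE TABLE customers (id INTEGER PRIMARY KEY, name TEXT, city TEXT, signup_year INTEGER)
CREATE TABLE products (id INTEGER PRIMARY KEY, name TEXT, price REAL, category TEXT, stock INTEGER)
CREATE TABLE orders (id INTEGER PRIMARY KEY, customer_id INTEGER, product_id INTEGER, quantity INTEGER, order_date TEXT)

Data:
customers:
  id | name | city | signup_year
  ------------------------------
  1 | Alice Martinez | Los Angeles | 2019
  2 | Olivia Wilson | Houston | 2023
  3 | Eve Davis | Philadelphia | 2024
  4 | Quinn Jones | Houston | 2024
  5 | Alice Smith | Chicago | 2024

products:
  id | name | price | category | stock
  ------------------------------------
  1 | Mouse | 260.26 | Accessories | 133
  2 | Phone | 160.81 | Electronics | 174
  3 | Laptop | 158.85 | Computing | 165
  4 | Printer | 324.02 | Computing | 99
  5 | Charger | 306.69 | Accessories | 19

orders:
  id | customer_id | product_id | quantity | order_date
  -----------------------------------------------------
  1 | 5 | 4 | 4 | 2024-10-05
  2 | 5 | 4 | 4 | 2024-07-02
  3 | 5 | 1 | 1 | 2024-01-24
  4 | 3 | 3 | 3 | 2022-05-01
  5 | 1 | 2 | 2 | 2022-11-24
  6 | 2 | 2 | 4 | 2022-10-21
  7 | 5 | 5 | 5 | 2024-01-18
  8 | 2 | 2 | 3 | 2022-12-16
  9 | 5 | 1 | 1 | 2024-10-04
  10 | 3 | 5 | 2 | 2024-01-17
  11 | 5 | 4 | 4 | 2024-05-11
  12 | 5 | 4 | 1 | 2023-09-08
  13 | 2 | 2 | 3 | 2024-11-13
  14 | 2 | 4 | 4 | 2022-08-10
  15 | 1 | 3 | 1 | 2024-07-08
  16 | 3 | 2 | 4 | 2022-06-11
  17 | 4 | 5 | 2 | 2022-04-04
SELECT name, signup_year FROM customers WHERE signup_year BETWEEN 2021 AND 2022

Execution result:
(no rows)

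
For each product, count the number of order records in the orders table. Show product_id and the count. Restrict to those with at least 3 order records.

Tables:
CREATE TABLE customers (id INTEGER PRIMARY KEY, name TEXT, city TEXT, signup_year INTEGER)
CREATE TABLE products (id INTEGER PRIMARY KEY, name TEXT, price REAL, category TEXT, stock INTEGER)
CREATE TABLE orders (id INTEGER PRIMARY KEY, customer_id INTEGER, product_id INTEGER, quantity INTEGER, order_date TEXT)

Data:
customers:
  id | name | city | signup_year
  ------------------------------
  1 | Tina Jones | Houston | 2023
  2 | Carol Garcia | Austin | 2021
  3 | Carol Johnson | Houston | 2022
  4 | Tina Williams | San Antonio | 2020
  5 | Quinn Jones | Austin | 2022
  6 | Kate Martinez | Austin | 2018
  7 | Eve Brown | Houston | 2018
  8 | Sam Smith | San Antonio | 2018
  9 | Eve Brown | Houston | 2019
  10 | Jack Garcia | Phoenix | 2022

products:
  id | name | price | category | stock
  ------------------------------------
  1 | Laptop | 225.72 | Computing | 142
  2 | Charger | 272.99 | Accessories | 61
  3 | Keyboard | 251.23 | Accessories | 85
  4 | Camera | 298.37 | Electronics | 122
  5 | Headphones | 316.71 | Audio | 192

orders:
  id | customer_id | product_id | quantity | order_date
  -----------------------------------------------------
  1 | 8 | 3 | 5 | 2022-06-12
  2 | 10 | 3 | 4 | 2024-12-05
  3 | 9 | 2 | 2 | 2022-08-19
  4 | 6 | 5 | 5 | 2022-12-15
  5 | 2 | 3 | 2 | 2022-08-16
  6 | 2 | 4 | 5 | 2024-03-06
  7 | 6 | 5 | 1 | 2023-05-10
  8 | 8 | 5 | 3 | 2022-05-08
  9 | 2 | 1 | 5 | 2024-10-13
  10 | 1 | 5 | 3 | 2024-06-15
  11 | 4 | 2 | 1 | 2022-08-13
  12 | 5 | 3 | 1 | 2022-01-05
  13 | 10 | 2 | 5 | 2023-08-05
SELECT product_id, COUNT(*) AS order_count FROM orders GROUP BY product_id HAVING COUNT(*) >= 3

Execution result:
product_id | order_count
2 | 3
3 | 4
5 | 4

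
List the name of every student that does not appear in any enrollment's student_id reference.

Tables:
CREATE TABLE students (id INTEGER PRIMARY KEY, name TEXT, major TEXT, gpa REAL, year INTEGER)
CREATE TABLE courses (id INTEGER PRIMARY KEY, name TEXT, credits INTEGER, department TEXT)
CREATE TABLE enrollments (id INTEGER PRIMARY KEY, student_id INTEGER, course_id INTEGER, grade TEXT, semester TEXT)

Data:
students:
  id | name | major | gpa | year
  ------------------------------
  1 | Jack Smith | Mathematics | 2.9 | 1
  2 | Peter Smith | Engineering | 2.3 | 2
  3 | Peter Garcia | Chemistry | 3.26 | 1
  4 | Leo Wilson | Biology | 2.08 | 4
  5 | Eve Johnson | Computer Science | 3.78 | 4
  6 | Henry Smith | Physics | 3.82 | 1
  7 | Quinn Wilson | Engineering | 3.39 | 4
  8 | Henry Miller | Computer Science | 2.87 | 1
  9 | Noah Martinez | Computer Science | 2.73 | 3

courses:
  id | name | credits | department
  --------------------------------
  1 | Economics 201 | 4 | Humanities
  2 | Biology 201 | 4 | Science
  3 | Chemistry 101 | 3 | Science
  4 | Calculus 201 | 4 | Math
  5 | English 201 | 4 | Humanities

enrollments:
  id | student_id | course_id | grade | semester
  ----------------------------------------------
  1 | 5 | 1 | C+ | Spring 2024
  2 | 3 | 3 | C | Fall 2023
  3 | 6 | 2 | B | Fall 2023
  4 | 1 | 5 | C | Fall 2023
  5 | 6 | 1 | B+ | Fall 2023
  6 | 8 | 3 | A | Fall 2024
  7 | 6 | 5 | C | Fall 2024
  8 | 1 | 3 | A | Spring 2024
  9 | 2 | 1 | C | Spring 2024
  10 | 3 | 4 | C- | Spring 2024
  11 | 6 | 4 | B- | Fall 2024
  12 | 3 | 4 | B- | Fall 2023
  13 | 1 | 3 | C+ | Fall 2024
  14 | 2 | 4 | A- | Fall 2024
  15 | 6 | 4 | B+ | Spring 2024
SELECT p.name FROM students p LEFT JOIN enrollments c ON c.student_id = p.id WHERE c.id IS NULL

Execution result:
name
Leo Wilson
Quinn Wilson
Noah Martinez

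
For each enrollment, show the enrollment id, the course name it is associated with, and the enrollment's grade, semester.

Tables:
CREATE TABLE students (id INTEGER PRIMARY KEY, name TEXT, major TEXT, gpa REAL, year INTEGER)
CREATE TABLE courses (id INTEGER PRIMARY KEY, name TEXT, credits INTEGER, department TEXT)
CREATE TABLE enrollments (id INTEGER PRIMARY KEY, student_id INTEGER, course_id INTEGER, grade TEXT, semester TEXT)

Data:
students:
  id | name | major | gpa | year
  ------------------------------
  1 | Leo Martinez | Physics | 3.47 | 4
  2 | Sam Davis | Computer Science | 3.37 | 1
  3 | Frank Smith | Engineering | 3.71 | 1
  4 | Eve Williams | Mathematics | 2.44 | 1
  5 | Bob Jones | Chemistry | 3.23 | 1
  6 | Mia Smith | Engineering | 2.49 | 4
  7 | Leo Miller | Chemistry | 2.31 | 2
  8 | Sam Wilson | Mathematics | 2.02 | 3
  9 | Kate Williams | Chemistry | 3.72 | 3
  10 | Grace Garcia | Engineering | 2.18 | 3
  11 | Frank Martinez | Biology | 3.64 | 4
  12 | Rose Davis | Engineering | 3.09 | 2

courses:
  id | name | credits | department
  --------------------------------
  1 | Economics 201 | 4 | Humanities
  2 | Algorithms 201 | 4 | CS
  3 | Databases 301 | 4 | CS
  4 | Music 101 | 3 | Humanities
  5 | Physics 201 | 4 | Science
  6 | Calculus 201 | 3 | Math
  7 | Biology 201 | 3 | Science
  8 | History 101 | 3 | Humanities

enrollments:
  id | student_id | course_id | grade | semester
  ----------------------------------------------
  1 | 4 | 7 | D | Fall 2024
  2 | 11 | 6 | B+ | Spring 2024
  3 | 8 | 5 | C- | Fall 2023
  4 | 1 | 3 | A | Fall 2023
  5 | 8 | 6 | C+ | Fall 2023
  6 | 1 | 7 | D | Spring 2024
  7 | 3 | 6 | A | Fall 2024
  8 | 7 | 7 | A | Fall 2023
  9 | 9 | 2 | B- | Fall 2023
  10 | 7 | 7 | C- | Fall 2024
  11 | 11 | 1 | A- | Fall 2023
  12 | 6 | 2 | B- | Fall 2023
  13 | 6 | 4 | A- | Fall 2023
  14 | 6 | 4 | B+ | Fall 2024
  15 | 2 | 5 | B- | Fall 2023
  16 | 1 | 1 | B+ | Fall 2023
SELECT c.id, p.name AS course, c.grade, c.semester FROM enrollments c JOIN courses p ON c.course_id = p.id

Execution result:
id | course | grade | semester
1 | Biology 201 | D | Fall 2024
2 | Calculus 201 | B+ | Spring 2024
3 | Physics 201 | C- | Fall 2023
4 | Databases 301 | A | Fall 2023
5 | Calculus 201 | C+ | Fall 2023
6 | Biology 201 | D | Spring 2024
7 | Calculus 201 | A | Fall 2024
8 | Biology 201 | A | Fall 2023
9 | Algorithms 201 | B- | Fall 2023
10 | Biology 201 | C- | Fall 2024
11 | Economics 201 | A- | Fall 2023
12 | Algorithms 201 | B- | Fall 2023
13 | Music 101 | A- | Fall 2023
14 | Music 101 | B+ | Fall 2024
15 | Physics 201 | B- | Fall 2023
16 | Economics 201 | B+ | Fall 2023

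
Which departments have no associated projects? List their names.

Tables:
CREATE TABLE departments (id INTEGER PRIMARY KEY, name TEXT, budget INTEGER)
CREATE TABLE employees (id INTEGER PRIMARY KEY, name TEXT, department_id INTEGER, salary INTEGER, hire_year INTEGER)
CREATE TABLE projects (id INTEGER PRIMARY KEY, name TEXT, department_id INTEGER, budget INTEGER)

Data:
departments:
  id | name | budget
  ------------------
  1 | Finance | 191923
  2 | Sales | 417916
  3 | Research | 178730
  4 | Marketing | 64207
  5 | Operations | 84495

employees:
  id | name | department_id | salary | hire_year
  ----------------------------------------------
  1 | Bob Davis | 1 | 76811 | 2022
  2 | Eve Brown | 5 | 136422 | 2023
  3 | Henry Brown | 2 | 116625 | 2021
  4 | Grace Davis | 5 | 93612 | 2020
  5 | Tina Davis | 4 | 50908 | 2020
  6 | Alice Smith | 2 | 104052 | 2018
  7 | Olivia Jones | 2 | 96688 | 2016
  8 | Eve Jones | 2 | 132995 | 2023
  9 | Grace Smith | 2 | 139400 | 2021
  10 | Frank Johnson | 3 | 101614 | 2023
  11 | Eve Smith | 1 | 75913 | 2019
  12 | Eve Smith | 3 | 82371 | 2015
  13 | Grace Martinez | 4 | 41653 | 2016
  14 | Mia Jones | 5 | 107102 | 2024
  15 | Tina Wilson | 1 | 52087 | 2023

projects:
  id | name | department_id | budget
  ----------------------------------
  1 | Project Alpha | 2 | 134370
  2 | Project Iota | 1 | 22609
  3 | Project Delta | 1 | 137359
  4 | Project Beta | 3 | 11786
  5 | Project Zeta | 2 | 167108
SELECT p.name FROM departments p LEFT JOIN projects c ON c.department_id = p.id WHERE c.id IS NULL

Execution result:
name
Marketing
Operations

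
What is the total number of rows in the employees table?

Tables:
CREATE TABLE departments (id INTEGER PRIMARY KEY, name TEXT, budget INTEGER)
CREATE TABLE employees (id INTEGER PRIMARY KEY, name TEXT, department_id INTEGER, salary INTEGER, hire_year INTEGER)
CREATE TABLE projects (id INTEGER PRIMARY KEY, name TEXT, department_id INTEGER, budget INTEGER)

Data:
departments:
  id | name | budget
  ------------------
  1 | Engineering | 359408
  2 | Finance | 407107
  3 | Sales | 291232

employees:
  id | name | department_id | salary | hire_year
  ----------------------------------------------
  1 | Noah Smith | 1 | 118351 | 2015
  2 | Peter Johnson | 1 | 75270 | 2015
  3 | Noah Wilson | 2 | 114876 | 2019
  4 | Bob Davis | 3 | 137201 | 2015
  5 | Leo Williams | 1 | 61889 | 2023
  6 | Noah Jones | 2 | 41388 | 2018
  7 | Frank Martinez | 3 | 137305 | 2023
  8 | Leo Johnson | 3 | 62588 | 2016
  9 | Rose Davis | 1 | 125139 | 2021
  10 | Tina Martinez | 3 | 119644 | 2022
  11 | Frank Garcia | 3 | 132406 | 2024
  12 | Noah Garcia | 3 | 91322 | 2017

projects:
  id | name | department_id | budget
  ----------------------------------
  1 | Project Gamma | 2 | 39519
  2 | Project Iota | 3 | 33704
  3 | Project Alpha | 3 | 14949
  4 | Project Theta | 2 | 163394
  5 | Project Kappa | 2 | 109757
SELECT COUNT(*) FROM employees

Execution result:
12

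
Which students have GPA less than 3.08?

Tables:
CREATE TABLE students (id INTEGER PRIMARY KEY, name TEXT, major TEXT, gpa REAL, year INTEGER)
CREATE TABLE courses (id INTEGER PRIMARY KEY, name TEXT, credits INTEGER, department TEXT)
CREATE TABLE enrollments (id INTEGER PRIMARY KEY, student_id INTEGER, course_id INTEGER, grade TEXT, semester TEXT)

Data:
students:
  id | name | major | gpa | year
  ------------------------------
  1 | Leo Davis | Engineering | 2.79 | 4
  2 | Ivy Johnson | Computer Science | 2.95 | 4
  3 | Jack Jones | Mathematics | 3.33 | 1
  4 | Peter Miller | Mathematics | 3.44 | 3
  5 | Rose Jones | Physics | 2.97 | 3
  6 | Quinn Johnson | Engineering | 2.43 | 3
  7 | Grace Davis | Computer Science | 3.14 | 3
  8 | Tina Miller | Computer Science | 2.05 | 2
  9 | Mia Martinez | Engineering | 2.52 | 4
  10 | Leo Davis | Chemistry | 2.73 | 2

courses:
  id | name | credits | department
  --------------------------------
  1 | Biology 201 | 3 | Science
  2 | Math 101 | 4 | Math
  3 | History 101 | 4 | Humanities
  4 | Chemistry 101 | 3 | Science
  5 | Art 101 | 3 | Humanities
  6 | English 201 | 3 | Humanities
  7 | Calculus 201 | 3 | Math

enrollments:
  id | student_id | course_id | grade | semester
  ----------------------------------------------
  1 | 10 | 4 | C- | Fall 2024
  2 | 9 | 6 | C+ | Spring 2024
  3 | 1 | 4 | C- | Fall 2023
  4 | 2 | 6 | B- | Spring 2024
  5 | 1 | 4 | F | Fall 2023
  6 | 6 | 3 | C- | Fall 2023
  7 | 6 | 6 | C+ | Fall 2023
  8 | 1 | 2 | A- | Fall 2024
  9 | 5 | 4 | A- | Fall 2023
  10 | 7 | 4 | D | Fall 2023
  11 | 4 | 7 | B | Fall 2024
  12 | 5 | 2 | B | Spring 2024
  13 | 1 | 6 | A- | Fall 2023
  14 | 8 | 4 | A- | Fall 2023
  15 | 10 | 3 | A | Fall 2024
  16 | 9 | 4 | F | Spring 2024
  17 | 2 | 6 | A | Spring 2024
SELECT name, gpa FROM students WHERE gpa < 3.08

Execution result:
name | gpa
Leo Davis | 2.79
Ivy Johnson | 2.95
Rose Jones | 2.97
Quinn Johnson | 2.43
Tina Miller | 2.05
Mia Martinez | 2.52
Leo Davis | 2.73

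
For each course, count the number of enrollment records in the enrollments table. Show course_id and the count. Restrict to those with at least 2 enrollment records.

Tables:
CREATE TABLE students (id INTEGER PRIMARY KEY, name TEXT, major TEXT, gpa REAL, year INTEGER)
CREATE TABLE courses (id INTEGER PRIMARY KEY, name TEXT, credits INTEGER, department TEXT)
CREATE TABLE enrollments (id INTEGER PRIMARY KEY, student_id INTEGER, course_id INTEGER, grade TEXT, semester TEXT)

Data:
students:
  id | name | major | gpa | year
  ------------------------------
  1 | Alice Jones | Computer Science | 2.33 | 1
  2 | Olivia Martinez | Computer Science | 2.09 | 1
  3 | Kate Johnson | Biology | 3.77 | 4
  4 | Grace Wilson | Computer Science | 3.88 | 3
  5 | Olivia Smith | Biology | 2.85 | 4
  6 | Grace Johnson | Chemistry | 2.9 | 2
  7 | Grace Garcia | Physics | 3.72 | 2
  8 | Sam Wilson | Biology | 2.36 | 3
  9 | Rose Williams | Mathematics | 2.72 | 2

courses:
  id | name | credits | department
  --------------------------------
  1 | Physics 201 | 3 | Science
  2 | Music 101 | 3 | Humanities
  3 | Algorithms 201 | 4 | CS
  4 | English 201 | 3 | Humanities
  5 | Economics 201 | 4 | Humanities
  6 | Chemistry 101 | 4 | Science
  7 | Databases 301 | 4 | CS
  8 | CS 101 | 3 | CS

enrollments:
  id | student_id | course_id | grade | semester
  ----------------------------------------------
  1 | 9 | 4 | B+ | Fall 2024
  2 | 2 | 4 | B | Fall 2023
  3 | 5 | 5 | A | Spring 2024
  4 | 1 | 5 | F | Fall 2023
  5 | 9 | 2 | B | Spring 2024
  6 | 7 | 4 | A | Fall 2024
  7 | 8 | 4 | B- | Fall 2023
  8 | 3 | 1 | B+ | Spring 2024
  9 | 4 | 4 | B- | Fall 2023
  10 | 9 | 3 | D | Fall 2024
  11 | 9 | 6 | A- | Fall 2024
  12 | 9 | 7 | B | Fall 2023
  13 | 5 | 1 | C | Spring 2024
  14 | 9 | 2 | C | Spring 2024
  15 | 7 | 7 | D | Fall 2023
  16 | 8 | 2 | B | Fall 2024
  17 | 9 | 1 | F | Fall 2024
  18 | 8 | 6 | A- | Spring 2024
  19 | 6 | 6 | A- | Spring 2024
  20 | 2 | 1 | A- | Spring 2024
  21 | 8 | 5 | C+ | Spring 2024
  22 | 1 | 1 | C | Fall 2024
SELECT course_id, COUNT(*) AS enrollment_count FROM enrollments GROUP BY course_id HAVING COUNT(*) >= 2

Execution result:
course_id | enrollment_count
1 | 5
2 | 3
4 | 5
5 | 3
6 | 3
7 | 2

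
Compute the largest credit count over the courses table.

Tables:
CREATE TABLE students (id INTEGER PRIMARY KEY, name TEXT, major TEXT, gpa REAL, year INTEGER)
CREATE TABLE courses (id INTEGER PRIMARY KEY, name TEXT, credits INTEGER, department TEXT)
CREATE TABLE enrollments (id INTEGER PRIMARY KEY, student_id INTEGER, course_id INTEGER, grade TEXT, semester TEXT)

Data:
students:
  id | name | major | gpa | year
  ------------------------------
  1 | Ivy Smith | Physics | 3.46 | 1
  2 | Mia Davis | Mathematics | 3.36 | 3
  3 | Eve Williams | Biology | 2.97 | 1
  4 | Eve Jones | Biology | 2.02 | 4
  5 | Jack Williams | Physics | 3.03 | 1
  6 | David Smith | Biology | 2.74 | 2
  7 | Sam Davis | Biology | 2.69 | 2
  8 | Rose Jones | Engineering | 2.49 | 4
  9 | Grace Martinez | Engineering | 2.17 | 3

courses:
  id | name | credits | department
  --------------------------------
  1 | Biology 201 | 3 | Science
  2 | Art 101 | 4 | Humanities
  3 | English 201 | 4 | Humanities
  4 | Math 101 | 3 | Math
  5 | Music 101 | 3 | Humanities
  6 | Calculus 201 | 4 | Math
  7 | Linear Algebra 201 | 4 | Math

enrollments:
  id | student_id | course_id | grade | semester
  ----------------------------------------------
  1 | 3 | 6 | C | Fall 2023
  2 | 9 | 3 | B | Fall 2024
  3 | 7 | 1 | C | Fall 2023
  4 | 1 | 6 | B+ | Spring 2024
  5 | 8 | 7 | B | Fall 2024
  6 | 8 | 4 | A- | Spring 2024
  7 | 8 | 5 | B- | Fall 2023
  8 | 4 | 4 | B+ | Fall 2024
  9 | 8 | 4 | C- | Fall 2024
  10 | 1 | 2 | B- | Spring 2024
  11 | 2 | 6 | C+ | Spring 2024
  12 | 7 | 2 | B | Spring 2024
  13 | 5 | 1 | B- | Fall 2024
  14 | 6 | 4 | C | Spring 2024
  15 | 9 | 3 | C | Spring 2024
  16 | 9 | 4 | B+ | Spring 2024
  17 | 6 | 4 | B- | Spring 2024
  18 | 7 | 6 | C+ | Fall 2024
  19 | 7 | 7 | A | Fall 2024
SELECT MAX(credits) FROM courses

Execution result:
4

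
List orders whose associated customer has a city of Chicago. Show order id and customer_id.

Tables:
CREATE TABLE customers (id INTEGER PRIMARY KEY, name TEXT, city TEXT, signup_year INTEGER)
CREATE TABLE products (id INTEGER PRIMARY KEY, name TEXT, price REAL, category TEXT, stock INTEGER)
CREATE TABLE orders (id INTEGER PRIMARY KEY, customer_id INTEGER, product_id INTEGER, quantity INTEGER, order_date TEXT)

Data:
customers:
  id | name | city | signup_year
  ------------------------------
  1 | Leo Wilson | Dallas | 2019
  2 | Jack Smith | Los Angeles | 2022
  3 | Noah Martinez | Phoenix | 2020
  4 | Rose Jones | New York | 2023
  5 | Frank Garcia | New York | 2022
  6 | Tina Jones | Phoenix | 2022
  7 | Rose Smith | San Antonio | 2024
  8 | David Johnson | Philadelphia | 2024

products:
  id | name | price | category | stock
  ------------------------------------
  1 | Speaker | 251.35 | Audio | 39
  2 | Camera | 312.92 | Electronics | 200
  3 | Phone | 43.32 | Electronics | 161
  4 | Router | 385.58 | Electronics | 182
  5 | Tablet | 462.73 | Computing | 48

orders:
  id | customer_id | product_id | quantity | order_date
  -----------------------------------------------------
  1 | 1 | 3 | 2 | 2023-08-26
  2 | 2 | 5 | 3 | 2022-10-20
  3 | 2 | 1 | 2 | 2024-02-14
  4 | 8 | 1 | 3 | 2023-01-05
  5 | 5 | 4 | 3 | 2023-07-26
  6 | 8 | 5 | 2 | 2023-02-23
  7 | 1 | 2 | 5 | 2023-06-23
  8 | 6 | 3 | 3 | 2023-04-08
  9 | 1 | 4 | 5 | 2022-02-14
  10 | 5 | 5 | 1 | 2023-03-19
SELECT id, customer_id FROM orders WHERE customer_id IN (SELECT id FROM customers WHERE city = 'Chicago')

Execution result:
(no rows)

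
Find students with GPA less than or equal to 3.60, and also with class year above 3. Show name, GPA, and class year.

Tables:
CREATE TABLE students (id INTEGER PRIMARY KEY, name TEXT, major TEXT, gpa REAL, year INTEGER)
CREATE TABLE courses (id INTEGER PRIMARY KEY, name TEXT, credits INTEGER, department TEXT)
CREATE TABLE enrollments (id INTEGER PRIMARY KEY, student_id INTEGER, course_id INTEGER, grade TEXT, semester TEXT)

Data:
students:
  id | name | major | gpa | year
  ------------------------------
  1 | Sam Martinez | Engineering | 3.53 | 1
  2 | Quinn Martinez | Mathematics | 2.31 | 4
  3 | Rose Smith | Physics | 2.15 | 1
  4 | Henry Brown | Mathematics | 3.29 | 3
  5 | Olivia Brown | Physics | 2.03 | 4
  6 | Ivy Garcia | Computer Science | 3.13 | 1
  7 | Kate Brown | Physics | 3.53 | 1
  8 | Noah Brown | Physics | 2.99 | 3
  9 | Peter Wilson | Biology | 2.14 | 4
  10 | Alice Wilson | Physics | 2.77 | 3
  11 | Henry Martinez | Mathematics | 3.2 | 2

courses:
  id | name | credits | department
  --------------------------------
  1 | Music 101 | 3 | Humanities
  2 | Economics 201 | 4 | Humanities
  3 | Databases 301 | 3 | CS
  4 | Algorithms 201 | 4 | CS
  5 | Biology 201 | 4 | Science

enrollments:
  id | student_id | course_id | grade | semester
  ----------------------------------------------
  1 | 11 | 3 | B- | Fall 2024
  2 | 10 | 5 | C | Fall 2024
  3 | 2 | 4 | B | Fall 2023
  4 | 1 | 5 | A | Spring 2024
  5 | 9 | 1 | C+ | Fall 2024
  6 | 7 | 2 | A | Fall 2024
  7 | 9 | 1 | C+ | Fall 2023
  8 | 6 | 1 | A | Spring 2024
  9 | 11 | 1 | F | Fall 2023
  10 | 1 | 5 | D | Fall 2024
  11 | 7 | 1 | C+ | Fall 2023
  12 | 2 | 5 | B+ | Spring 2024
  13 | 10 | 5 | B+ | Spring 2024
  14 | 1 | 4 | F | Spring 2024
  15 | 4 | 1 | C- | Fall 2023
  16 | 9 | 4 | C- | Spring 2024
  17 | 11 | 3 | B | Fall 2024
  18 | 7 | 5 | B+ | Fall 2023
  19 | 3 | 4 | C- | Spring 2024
SELECT name, gpa, year FROM students WHERE gpa <= 3.6 AND year > 3

Execution result:
name | gpa | year
Quinn Martinez | 2.31 | 4
Olivia Brown | 2.03 | 4
Peter Wilson | 2.14 | 4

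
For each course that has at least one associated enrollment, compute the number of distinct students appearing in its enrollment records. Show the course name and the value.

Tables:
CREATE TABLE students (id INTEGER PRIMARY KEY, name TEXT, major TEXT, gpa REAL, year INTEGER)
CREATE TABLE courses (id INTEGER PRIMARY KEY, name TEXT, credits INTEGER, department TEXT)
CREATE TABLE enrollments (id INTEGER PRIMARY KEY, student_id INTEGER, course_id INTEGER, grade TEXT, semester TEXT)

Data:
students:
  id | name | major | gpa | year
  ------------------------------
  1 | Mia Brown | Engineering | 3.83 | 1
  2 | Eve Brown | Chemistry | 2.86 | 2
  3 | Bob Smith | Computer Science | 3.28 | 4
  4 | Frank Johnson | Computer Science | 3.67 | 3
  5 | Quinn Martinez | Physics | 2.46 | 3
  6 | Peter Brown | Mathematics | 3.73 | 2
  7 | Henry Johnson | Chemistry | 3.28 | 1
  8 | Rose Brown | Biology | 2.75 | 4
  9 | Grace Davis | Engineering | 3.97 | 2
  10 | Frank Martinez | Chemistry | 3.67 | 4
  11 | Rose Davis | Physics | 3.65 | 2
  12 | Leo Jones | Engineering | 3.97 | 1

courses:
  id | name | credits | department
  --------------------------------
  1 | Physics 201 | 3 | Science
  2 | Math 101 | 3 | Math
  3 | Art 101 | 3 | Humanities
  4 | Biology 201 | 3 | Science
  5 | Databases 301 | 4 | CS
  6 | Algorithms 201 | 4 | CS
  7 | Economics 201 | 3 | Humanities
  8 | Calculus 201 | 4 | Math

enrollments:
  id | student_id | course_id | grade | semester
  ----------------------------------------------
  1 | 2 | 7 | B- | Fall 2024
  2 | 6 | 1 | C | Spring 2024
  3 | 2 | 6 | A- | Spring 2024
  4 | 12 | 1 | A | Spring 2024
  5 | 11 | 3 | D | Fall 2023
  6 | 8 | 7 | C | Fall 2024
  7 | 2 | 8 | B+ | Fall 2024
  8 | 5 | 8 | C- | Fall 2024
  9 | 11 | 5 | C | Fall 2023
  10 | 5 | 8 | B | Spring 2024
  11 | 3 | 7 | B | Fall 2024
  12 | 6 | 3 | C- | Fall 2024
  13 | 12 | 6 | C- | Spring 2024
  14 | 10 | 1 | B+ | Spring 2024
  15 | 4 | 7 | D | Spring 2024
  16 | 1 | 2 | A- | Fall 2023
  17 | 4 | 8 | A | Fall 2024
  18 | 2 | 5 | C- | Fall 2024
SELECT p.name, COUNT(DISTINCT c.student_id) AS distinct_student_count FROM enrollments c JOIN courses p ON c.course_id = p.id GROUP BY p.id, p.name

Execution result:
name | distinct_student_count
Physics 201 | 3
Math 101 | 1
Art 101 | 2
Databases 301 | 2
Algorithms 201 | 2
Economics 201 | 4
Calculus 201 | 3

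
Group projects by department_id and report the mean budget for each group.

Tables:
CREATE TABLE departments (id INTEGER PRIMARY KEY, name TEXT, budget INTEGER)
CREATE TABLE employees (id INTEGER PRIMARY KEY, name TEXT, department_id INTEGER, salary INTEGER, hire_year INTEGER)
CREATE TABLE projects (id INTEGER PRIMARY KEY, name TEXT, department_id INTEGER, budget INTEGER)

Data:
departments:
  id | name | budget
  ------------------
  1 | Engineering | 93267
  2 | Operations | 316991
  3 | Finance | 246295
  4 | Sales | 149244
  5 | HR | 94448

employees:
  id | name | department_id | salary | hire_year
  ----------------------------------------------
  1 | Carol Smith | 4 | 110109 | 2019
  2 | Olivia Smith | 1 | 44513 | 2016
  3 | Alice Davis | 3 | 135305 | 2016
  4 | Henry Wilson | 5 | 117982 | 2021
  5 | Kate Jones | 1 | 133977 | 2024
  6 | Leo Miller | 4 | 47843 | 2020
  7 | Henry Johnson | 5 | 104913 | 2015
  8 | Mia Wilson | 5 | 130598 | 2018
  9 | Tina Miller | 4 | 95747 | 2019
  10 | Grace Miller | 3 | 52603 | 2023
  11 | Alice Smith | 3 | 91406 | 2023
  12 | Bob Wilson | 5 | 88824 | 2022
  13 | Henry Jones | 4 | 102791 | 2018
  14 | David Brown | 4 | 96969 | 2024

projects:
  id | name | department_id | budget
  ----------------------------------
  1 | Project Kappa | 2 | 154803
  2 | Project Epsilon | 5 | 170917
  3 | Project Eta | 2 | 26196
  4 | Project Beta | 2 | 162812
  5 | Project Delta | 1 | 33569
SELECT department_id, AVG(budget) AS avg_budget FROM projects GROUP BY department_id

Execution result:
department_id | avg_budget
1 | 33569.00
2 | 114603.67
5 | 170917.00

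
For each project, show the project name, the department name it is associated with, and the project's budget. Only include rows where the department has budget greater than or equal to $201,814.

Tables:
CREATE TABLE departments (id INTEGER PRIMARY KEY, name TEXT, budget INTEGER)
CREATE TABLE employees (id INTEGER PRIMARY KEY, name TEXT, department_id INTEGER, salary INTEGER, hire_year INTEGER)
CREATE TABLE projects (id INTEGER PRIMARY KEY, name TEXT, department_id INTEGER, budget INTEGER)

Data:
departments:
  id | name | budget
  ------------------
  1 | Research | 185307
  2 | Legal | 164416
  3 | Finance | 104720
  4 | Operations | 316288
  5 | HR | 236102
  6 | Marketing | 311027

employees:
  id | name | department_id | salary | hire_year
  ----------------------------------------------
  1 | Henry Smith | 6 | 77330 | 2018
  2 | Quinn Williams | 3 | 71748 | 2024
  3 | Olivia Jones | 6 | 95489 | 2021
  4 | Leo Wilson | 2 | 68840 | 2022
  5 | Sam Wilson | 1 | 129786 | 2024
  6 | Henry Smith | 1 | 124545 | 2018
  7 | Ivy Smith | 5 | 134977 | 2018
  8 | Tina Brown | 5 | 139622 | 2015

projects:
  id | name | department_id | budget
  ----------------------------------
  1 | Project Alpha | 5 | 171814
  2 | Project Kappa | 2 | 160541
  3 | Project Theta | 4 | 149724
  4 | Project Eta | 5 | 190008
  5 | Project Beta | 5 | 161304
SELECT c.name, p.name AS department, c.budget FROM projects c JOIN departments p ON c.department_id = p.id WHERE p.budget >= 201814

Execution result:
name | department | budget
Project Alpha | HR | 171814
Project Theta | Operations | 149724
Project Eta | HR | 190008
Project Beta | HR | 161304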